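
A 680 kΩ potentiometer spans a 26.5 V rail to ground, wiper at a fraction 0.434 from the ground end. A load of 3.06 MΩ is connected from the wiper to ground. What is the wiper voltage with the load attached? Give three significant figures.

V ≈ 10.9 V

The wiper splits the pot into (1−α)R = 384.9 kΩ above and αR = 295.1 kΩ below.
Lower section ‖ load = 269.2 kΩ.
V_wiper = 26.5 × 269.2/(384.9 + 269.2) = 10.9 V.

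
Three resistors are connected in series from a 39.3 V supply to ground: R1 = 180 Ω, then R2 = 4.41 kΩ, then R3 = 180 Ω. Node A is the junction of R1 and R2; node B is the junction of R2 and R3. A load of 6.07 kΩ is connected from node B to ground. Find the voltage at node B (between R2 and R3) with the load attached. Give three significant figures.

V ≈ 1.44 V

At node B, R3 is in parallel with the load: R3‖R_L = 174.8 Ω.
Below node A the resistance is R2 + (R3‖R_L) = 4585 Ω, so V_A = 39.3 × 4585/4765 = 37.82 V.
Then V_B = V_A × (R3‖R_L)/(R2 + R3‖R_L) = 37.82 × 174.8/4585 = 1.44 V.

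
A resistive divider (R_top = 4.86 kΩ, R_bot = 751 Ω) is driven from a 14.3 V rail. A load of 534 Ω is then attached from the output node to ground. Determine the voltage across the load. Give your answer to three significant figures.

V_out ≈ 0.863 V

The load sits in parallel with R_bot: R_bot‖R_L = (751 × 534) / (751 + 534) = 312.1 Ω.
V_out = 14.3 × 312.1 / (4860 + 312.1) = 14.3 × 312.1/5172 = 0.863 V.
(Unloaded it would have been 1.91 V.)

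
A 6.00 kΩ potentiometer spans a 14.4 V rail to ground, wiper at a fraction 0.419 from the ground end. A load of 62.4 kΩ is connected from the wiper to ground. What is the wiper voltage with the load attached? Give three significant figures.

The wiper splits the pot into (1−α)R = 3.486 kΩ above and αR = 2.514 kΩ below.
Lower section ‖ load = 2.417 kΩ.
V_wiper = 14.4 × 2.417/(3.486 + 2.417) = 5.90 V.

V ≈ 5.90 V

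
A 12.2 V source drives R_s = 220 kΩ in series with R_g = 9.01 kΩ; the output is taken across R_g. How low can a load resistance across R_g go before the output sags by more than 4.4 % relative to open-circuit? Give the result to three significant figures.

R_L(min) ≈ 188 kΩ

Output resistance R_th = R_s‖R_g = (220 × 9.01)/229.0 = 8.656 kΩ.
The fractional drop is R_th/(R_th + R_L); requiring this ≤ 0.0440 gives R_L ≥ R_th(1/0.0440 − 1) = 8.656 × 21.73 = 188 kΩ.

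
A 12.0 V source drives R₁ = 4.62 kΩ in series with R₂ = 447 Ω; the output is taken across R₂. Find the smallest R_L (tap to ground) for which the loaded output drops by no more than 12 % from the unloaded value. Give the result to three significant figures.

R_L(min) ≈ 2.99 kΩ

Output resistance R_th = R₁‖R₂ = (4620 × 447)/5067 = 407.6 Ω.
The fractional drop is R_th/(R_th + R_L); requiring this ≤ 0.120 gives R_L ≥ R_th(1/0.120 − 1) = 407.6 × 7.333 = 2.99 kΩ.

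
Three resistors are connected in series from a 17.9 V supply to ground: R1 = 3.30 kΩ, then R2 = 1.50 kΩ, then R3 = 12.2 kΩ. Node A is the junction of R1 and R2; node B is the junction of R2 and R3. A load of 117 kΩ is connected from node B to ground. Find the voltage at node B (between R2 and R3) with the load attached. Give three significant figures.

At node B, R3 is in parallel with the load: R3‖R_L = 11.05 kΩ.
Below node A the resistance is R2 + (R3‖R_L) = 12.55 kΩ, so V_A = 17.9 × 12.55/15.85 = 14.17 V.
Then V_B = V_A × (R3‖R_L)/(R2 + R3‖R_L) = 14.17 × 11.05/12.55 = 12.5 V.

V ≈ 12.5 V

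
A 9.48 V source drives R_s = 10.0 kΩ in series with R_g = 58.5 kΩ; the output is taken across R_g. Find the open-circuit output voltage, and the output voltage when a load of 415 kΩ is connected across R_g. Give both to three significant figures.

Unloaded: 8.10 V; loaded: 7.93 V

Open-circuit: V = 9.48 × 58.5/(10.0 + 58.5) = 8.10 V.
With the load, R_g becomes R_g‖R_L = 51.27 kΩ, so V = 9.48 × 51.27/61.27 = 7.93 V.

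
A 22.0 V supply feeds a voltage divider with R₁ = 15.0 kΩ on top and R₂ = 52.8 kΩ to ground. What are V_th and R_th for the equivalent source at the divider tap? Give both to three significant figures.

V_th = 17.1 V, R_th = 11.7 kΩ

V_th is the open-circuit tap voltage: 22.0 × 52.8/(15.0 + 52.8) = 17.1 V.
With the supply zeroed, R₁ and R₂ appear in parallel from the tap: R_th = R₁‖R₂ = (15.0 × 52.8)/67.80 = 11.7 kΩ.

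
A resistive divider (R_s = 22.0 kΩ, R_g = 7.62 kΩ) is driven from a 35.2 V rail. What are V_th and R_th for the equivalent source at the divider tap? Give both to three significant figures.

V_th is the open-circuit tap voltage: 35.2 × 7.62/(22.0 + 7.62) = 9.06 V.
With the supply zeroed, R_s and R_g appear in parallel from the tap: R_th = R_s‖R_g = (22.0 × 7.62)/29.62 = 5.66 kΩ.

V_th = 9.06 V, R_th = 5.66 kΩ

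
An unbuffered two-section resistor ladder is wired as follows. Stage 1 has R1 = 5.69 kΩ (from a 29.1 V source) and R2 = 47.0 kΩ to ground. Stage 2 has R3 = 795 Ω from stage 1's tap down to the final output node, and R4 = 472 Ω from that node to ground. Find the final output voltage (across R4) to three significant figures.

Stage 2 presents R3+R4 = 1267 Ω as a load on stage 1's tap.
Stage 1's lower leg becomes R2‖(R3+R4) = 1234 Ω, so V_mid = 29.1 × 1234/6924 = 5.185 V.
Stage 2 is itself unloaded: V_out = V_mid × R4/(R3+R4) = 5.185 × 472/1267 = 1.93 V.

V_out ≈ 1.93 V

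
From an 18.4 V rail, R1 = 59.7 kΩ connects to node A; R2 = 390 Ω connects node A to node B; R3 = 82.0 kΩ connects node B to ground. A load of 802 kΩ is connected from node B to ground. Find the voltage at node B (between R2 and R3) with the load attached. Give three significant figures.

V ≈ 10.2 V

At node B, R3 is in parallel with the load: R3‖R_L = 74390 Ω.
Below node A the resistance is R2 + (R3‖R_L) = 74780 Ω, so V_A = 18.4 × 74780/134500 = 10.23 V.
Then V_B = V_A × (R3‖R_L)/(R2 + R3‖R_L) = 10.23 × 74390/74780 = 10.2 V.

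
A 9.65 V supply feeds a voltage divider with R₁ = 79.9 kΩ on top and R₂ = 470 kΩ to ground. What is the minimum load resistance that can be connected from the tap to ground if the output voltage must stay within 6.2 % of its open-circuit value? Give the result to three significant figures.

Output resistance R_th = R₁‖R₂ = (79.9 × 470)/549.9 = 68.29 kΩ.
The fractional drop is R_th/(R_th + R_L); requiring this ≤ 0.0620 gives R_L ≥ R_th(1/0.0620 − 1) = 68.29 × 15.13 = 1.03 MΩ.

R_L(min) ≈ 1.03 MΩ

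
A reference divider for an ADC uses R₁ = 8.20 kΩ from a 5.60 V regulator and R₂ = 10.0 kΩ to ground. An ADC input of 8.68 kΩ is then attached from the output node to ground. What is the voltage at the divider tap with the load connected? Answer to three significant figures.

The load sits in parallel with R₂: R₂‖R_L = (10.0 × 8.68) / (10.0 + 8.68) = 4.647 kΩ.
V_out = 5.60 × 4.647 / (8.20 + 4.647) = 5.60 × 4.647/12.85 = 2.03 V.

V_out ≈ 2.03 V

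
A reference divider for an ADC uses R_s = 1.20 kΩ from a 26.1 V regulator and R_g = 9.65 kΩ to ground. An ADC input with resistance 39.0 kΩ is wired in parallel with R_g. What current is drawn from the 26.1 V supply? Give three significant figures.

R_g‖R_L = 7.736 kΩ, so the source sees R_s + R_g‖R_L = 8.936 kΩ.
I = 26.1 V / 8.936 kΩ = 2.92 mA.

I ≈ 2.92 mA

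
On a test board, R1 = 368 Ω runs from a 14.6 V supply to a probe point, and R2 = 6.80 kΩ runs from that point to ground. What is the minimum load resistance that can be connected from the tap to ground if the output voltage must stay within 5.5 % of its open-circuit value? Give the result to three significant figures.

Output resistance R_th = R1‖R2 = (368 × 6800)/7168 = 349.1 Ω.
The fractional drop is R_th/(R_th + R_L); requiring this ≤ 0.0550 gives R_L ≥ R_th(1/0.0550 − 1) = 349.1 × 17.18 = 6.00 kΩ.

R_L(min) ≈ 6.00 kΩ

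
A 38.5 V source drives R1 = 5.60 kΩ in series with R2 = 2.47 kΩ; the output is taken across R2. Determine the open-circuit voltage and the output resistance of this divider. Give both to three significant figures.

V_th = 11.8 V, R_th = 1.71 kΩ

V_th is the open-circuit tap voltage: 38.5 × 2.47/(5.60 + 2.47) = 11.8 V.
With the supply zeroed, R1 and R2 appear in parallel from the tap: R_th = R1‖R2 = (5.60 × 2.47)/8.070 = 1.71 kΩ.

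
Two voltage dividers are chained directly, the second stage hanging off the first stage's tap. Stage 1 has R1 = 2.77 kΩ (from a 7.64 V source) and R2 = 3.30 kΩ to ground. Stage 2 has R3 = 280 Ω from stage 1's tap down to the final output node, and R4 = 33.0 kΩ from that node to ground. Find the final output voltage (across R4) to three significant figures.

Stage 2 presents R3+R4 = 33280 Ω as a load on stage 1's tap.
Stage 1's lower leg becomes R2‖(R3+R4) = 3002 Ω, so V_mid = 7.64 × 3002/5772 = 3.974 V.
Stage 2 is itself unloaded: V_out = V_mid × R4/(R3+R4) = 3.974 × 33000/33280 = 3.94 V.

V_out ≈ 3.94 V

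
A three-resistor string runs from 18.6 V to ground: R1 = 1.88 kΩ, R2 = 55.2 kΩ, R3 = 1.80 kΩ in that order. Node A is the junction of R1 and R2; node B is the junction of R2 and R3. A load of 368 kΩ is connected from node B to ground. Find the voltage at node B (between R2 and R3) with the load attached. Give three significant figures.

V ≈ 0.566 V

At node B, R3 is in parallel with the load: R3‖R_L = 1.791 kΩ.
Below node A the resistance is R2 + (R3‖R_L) = 56.99 kΩ, so V_A = 18.6 × 56.99/58.87 = 18.01 V.
Then V_B = V_A × (R3‖R_L)/(R2 + R3‖R_L) = 18.01 × 1.791/56.99 = 0.566 V.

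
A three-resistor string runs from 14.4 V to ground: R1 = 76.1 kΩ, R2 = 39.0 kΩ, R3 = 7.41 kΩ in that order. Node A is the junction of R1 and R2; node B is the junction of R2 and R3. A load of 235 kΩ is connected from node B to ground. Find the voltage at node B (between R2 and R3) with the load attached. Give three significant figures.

V ≈ 0.846 V

At node B, R3 is in parallel with the load: R3‖R_L = 7.183 kΩ.
Below node A the resistance is R2 + (R3‖R_L) = 46.18 kΩ, so V_A = 14.4 × 46.18/122.3 = 5.439 V.
Then V_B = V_A × (R3‖R_L)/(R2 + R3‖R_L) = 5.439 × 7.183/46.18 = 0.846 V.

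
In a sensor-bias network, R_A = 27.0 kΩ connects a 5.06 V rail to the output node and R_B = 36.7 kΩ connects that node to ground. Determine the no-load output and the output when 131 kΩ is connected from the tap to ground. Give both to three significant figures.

Unloaded: 2.92 V; loaded: 2.61 V

Open-circuit: V = 5.06 × 36.7/(27.0 + 36.7) = 2.92 V.
With the load, R_B becomes R_B‖R_L = 28.67 kΩ, so V = 5.06 × 28.67/55.67 = 2.61 V.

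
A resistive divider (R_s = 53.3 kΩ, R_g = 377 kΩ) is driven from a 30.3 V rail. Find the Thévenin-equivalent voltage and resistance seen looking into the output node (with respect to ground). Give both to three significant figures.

V_th = 26.5 V, R_th = 46.7 kΩ

V_th is the open-circuit tap voltage: 30.3 × 377/(53.3 + 377) = 26.5 V.
With the supply zeroed, R_s and R_g appear in parallel from the tap: R_th = R_s‖R_g = (53.3 × 377)/430.3 = 46.7 kΩ.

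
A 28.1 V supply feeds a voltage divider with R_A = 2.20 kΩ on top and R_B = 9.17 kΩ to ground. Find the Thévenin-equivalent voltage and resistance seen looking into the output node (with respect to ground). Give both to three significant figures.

V_th = 22.7 V, R_th = 1.77 kΩ

V_th is the open-circuit tap voltage: 28.1 × 9.17/(2.20 + 9.17) = 22.7 V.
With the supply zeroed, R_A and R_B appear in parallel from the tap: R_th = R_A‖R_B = (2.20 × 9.17)/11.37 = 1.77 kΩ.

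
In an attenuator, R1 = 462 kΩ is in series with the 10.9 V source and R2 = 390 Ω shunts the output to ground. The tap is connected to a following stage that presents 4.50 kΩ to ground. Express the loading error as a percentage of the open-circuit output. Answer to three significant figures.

7.97 %

The divider's output (Thévenin) resistance is R1‖R2 = 389.7 Ω.
Fractional drop under load = R_th/(R_th + R_L) = 389.7 / (389.7 + 4500) = 0.07969.
So the output falls by 7.97 %.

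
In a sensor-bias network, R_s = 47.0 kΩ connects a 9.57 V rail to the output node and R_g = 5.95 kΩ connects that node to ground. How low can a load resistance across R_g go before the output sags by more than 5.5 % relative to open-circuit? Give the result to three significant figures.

R_L(min) ≈ 90.7 kΩ

Output resistance R_th = R_s‖R_g = (47.0 × 5.95)/52.95 = 5.281 kΩ.
The fractional drop is R_th/(R_th + R_L); requiring this ≤ 0.0550 gives R_L ≥ R_th(1/0.0550 − 1) = 5.281 × 17.18 = 90.7 kΩ.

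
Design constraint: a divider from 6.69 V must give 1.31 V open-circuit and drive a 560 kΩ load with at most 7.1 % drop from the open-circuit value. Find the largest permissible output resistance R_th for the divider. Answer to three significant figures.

Loading drop = R_th/(R_th + R_L) ≤ 0.0710, so R_th ≤ R_L · ε/(1−ε) = 560 kΩ × 0.0710/0.9290 = 42.8 kΩ.

R_th ≤ 42.8 kΩ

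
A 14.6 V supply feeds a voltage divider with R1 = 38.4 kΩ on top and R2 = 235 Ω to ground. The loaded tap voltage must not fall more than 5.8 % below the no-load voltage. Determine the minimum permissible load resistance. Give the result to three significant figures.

Output resistance R_th = R1‖R2 = (38400 × 235)/38640 = 233.6 Ω.
The fractional drop is R_th/(R_th + R_L); requiring this ≤ 0.0580 gives R_L ≥ R_th(1/0.0580 − 1) = 233.6 × 16.24 = 3.79 kΩ.

R_L(min) ≈ 3.79 kΩ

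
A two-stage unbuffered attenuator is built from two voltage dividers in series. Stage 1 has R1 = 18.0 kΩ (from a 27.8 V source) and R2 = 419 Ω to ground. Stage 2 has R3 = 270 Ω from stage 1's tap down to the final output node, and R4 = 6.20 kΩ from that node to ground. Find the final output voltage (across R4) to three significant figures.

Stage 2 presents R3+R4 = 6470 Ω as a load on stage 1's tap.
Stage 1's lower leg becomes R2‖(R3+R4) = 393.5 Ω, so V_mid = 27.8 × 393.5/18390 = 0.5948 V.
Stage 2 is itself unloaded: V_out = V_mid × R4/(R3+R4) = 0.5948 × 6200/6470 = 0.570 V.

V_out ≈ 0.570 V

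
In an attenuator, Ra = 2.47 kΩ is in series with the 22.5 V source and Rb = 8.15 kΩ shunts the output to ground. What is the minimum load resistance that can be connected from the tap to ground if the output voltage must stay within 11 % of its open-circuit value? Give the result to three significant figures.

R_L(min) ≈ 15.3 kΩ

Output resistance R_th = Ra‖Rb = (2.47 × 8.15)/10.62 = 1.896 kΩ.
The fractional drop is R_th/(R_th + R_L); requiring this ≤ 0.110 gives R_L ≥ R_th(1/0.110 − 1) = 1.896 × 8.091 = 15.3 kΩ.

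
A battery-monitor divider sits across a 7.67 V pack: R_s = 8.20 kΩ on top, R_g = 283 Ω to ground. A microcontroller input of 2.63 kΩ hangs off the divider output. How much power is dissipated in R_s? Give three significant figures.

Total resistance from the source is R_s + (R_g‖R_L) = 8456 Ω, so I = 7.67/8456 Ω = 0.9071 mA.
P = I²·R_s = (0.9071 mA)² × 8.20 kΩ = 6.75 mW.

P ≈ 6.75 mW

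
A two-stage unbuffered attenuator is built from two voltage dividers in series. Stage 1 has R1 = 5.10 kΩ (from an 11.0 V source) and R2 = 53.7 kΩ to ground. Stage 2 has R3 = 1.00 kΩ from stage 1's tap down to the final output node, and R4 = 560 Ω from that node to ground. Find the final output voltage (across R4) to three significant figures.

V_out ≈ 0.905 V

Stage 2 presents R3+R4 = 1560 Ω as a load on stage 1's tap.
Stage 1's lower leg becomes R2‖(R3+R4) = 1516 Ω, so V_mid = 11.0 × 1516/6616 = 2.521 V.
Stage 2 is itself unloaded: V_out = V_mid × R4/(R3+R4) = 2.521 × 560/1560 = 0.905 V.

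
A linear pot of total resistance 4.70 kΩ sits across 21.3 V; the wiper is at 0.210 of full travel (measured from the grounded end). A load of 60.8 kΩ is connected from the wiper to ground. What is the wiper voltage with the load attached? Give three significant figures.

V ≈ 4.42 V

The wiper splits the pot into (1−α)R = 3713 Ω above and αR = 987.0 Ω below.
Lower section ‖ load = 971.2 Ω.
V_wiper = 21.3 × 971.2/(3713 + 971.2) = 4.42 V.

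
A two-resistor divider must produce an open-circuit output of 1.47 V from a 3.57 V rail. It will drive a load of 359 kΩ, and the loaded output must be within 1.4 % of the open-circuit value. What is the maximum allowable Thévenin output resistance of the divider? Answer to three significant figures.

R_th ≤ 5.10 kΩ

Loading drop = R_th/(R_th + R_L) ≤ 0.0140, so R_th ≤ R_L · ε/(1−ε) = 359 kΩ × 0.0140/0.9860 = 5.10 kΩ.
(Any R1, R2 with R2/(R1+R2) = 0.412 and R1‖R2 ≤ 5.10 kΩ will meet the spec.)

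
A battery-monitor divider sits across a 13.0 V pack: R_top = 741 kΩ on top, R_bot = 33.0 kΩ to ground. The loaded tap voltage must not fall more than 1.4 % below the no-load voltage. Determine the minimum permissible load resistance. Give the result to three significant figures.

R_L(min) ≈ 2.23 MΩ

Output resistance R_th = R_top‖R_bot = (741 × 33.0)/774.0 = 31.59 kΩ.
The fractional drop is R_th/(R_th + R_L); requiring this ≤ 0.0140 gives R_L ≥ R_th(1/0.0140 − 1) = 31.59 × 70.43 = 2.23 MΩ.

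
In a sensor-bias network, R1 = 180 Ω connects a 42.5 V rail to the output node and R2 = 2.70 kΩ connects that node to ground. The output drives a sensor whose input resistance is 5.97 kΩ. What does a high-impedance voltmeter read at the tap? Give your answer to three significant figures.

V_out ≈ 38.7 V

The load sits in parallel with R2: R2‖R_L = (2700 × 5970) / (2700 + 5970) = 1859 Ω.
V_out = 42.5 × 1859 / (180 + 1859) = 42.5 × 1859/2039 = 38.7 V.
(Unloaded it would have been 39.8 V.)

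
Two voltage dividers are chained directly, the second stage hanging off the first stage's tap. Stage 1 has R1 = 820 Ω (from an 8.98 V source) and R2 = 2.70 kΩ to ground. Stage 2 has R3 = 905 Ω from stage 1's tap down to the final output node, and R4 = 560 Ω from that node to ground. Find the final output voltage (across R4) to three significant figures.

Stage 2 presents R3+R4 = 1465 Ω as a load on stage 1's tap.
Stage 1's lower leg becomes R2‖(R3+R4) = 949.7 Ω, so V_mid = 8.98 × 949.7/1770 = 4.819 V.
Stage 2 is itself unloaded: V_out = V_mid × R4/(R3+R4) = 4.819 × 560/1465 = 1.84 V.

V_out ≈ 1.84 V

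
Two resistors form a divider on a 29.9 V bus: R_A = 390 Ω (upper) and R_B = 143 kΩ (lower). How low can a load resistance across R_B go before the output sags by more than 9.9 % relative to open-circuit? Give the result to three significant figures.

Output resistance R_th = R_A‖R_B = (390 × 143000)/143400 = 388.9 Ω.
The fractional drop is R_th/(R_th + R_L); requiring this ≤ 0.0990 gives R_L ≥ R_th(1/0.0990 − 1) = 388.9 × 9.101 = 3.54 kΩ.

R_L(min) ≈ 3.54 kΩ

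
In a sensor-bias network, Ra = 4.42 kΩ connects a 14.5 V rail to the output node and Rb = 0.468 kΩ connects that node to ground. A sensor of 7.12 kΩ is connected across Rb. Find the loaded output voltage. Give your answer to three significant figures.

The load sits in parallel with Rb: Rb‖R_L = (468 × 7120) / (468 + 7120) = 439.1 Ω.
V_out = 14.5 × 439.1 / (4420 + 439.1) = 14.5 × 439.1/4859 = 1.31 V.

V_out ≈ 1.31 V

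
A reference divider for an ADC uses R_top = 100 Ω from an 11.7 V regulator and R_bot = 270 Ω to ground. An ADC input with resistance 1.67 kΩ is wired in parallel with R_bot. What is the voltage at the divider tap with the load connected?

The load sits in parallel with R_bot: R_bot‖R_L = (270 × 1670) / (270 + 1670) = 232.4 Ω.
V_out = 11.7 × 232.4 / (100 + 232.4) = 11.7 × 232.4/332.4 = 8.18 V.

V_out ≈ 8.18 V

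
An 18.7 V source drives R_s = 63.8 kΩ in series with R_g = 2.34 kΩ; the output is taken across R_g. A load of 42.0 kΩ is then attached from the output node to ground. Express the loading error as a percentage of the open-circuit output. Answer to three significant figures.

5.10 %

The divider's output (Thévenin) resistance is R_s‖R_g = 2.257 kΩ.
Fractional drop under load = R_th/(R_th + R_L) = 2.257 / (2.257 + 42.0) = 0.05100.
So the output falls by 5.10 %.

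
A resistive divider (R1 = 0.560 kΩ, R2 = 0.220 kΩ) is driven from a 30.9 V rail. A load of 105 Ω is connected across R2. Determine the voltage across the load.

The load sits in parallel with R2: R2‖R_L = (220 × 105) / (220 + 105) = 71.08 Ω.
V_out = 30.9 × 71.08 / (560 + 71.08) = 30.9 × 71.08/631.1 = 3.48 V.

V_out ≈ 3.48 V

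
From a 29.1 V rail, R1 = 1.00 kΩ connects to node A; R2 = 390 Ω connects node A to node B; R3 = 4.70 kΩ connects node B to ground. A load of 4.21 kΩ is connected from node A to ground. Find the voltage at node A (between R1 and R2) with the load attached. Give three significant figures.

V ≈ 20.3 V

Below node A the series string R2+R3 = 5090 Ω sits in parallel with the 4210 Ω load: 2304 Ω.
V_A = 29.1 × 2304/(1000 + 2304) = 20.3 V.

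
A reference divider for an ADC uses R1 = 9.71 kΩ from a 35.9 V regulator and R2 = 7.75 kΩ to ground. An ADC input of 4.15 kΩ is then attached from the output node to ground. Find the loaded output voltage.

The load sits in parallel with R2: R2‖R_L = (7.75 × 4.15) / (7.75 + 4.15) = 2.703 kΩ.
V_out = 35.9 × 2.703 / (9.71 + 2.703) = 35.9 × 2.703/12.41 = 7.82 V.

V_out ≈ 7.82 V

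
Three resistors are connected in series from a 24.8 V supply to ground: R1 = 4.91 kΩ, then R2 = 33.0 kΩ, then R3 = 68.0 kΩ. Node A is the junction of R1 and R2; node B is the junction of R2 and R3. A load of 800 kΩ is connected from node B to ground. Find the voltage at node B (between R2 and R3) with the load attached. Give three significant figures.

V ≈ 15.5 V

At node B, R3 is in parallel with the load: R3‖R_L = 62.67 kΩ.
Below node A the resistance is R2 + (R3‖R_L) = 95.67 kΩ, so V_A = 24.8 × 95.67/100.6 = 23.59 V.
Then V_B = V_A × (R3‖R_L)/(R2 + R3‖R_L) = 23.59 × 62.67/95.67 = 15.5 V.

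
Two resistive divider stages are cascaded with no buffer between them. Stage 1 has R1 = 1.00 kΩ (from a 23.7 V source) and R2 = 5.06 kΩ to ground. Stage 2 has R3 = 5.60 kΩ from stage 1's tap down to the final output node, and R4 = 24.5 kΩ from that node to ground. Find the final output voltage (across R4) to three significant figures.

V_out ≈ 15.7 V

Stage 2 presents R3+R4 = 30.10 kΩ as a load on stage 1's tap.
Stage 1's lower leg becomes R2‖(R3+R4) = 4.332 kΩ, so V_mid = 23.7 × 4.332/5.332 = 19.25 V.
Stage 2 is itself unloaded: V_out = V_mid × R4/(R3+R4) = 19.25 × 24.5/30.10 = 15.7 V.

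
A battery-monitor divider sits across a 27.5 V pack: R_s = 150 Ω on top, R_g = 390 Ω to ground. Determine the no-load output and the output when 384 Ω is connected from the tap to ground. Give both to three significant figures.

Unloaded: 19.9 V; loaded: 15.5 V

Open-circuit: V = 27.5 × 390/(150 + 390) = 19.9 V.
With the load, R_g becomes R_g‖R_L = 193.5 Ω, so V = 27.5 × 193.5/343.5 = 15.5 V.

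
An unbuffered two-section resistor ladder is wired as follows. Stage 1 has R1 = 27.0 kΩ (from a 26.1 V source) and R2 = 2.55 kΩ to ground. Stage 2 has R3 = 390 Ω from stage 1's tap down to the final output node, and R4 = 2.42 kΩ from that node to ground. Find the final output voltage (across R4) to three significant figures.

V_out ≈ 1.06 V

Stage 2 presents R3+R4 = 2810 Ω as a load on stage 1's tap.
Stage 1's lower leg becomes R2‖(R3+R4) = 1337 Ω, so V_mid = 26.1 × 1337/28340 = 1.231 V.
Stage 2 is itself unloaded: V_out = V_mid × R4/(R3+R4) = 1.231 × 2420/2810 = 1.06 V.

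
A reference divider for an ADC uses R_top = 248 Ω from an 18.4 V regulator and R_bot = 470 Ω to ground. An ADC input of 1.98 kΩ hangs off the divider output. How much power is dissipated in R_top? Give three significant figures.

P ≈ 213 mW

Total resistance from the source is R_top + (R_bot‖R_L) = 627.8 Ω, so I = 18.4/627.8 Ω = 29.31 mA.
P = I²·R_top = (29.31 mA)² × 248 Ω = 213 mW.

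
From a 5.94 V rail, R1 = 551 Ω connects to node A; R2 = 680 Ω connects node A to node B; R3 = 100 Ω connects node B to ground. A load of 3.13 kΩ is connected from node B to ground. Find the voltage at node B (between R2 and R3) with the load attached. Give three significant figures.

At node B, R3 is in parallel with the load: R3‖R_L = 96.90 Ω.
Below node A the resistance is R2 + (R3‖R_L) = 776.9 Ω, so V_A = 5.94 × 776.9/1328 = 3.475 V.
Then V_B = V_A × (R3‖R_L)/(R2 + R3‖R_L) = 3.475 × 96.90/776.9 = 0.433 V.

V ≈ 0.433 V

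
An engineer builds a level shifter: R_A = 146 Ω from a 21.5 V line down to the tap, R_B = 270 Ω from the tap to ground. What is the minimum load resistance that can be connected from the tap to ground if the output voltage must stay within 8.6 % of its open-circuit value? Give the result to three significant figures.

R_L(min) ≈ 1.01 kΩ

Output resistance R_th = R_A‖R_B = (146 × 270)/416.0 = 94.76 Ω.
The fractional drop is R_th/(R_th + R_L); requiring this ≤ 0.0860 gives R_L ≥ R_th(1/0.0860 − 1) = 94.76 × 10.63 = 1.01 kΩ.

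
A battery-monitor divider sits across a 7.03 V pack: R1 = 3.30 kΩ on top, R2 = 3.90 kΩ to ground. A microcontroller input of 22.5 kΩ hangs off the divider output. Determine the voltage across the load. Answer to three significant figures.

The load sits in parallel with R2: R2‖R_L = (3.90 × 22.5) / (3.90 + 22.5) = 3.324 kΩ.
V_out = 7.03 × 3.324 / (3.30 + 3.324) = 7.03 × 3.324/6.624 = 3.53 V.

V_out ≈ 3.53 V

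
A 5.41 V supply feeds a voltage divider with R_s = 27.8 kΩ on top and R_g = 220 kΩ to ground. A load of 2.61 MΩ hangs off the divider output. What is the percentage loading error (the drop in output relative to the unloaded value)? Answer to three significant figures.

The divider's output (Thévenin) resistance is R_s‖R_g = 24.68 kΩ.
Fractional drop under load = R_th/(R_th + R_L) = 24.68 / (24.68 + 2610) = 0.009368.
So the output falls by 0.937 %.

0.937 %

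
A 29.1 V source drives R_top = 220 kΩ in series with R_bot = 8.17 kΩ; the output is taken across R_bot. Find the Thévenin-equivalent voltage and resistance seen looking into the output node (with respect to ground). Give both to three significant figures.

V_th = 1.04 V, R_th = 7.88 kΩ

V_th is the open-circuit tap voltage: 29.1 × 8.17/(220 + 8.17) = 1.04 V.
With the supply zeroed, R_top and R_bot appear in parallel from the tap: R_th = R_top‖R_bot = (220 × 8.17)/228.2 = 7.88 kΩ.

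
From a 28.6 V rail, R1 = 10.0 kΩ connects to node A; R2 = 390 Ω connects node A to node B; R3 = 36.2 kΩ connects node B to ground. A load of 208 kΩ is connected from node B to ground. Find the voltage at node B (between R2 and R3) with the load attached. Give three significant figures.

At node B, R3 is in parallel with the load: R3‖R_L = 30830 Ω.
Below node A the resistance is R2 + (R3‖R_L) = 31220 Ω, so V_A = 28.6 × 31220/41220 = 21.66 V.
Then V_B = V_A × (R3‖R_L)/(R2 + R3‖R_L) = 21.66 × 30830/31220 = 21.4 V.

V ≈ 21.4 V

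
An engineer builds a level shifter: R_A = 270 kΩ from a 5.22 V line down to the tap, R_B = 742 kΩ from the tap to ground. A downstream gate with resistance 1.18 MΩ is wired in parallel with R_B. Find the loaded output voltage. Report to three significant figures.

V_out ≈ 3.28 V

The load sits in parallel with R_B: R_B‖R_L = (742 × 1180) / (742 + 1180) = 455.5 kΩ.
V_out = 5.22 × 455.5 / (270 + 455.5) = 5.22 × 455.5/725.5 = 3.28 V.
(Unloaded it would have been 3.83 V.)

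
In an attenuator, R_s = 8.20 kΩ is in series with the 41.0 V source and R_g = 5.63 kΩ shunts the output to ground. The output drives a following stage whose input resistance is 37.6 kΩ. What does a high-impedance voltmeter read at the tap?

V_out ≈ 15.3 V

The load sits in parallel with R_g: R_g‖R_L = (5.63 × 37.6) / (5.63 + 37.6) = 4.897 kΩ.
V_out = 41.0 × 4.897 / (8.20 + 4.897) = 41.0 × 4.897/13.10 = 15.3 V.
(Unloaded it would have been 16.7 V.)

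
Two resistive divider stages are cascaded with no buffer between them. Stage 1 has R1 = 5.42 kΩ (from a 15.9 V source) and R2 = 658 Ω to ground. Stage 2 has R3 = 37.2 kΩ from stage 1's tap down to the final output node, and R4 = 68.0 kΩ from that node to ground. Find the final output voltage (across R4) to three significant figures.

V_out ≈ 1.11 V

Stage 2 presents R3+R4 = 105200 Ω as a load on stage 1's tap.
Stage 1's lower leg becomes R2‖(R3+R4) = 653.9 Ω, so V_mid = 15.9 × 653.9/6074 = 1.712 V.
Stage 2 is itself unloaded: V_out = V_mid × R4/(R3+R4) = 1.712 × 68000/105200 = 1.11 V.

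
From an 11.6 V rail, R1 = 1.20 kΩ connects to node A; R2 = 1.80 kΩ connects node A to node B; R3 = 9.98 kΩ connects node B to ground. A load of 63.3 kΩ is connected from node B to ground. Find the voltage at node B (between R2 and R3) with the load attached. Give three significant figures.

At node B, R3 is in parallel with the load: R3‖R_L = 8.621 kΩ.
Below node A the resistance is R2 + (R3‖R_L) = 10.42 kΩ, so V_A = 11.6 × 10.42/11.62 = 10.40 V.
Then V_B = V_A × (R3‖R_L)/(R2 + R3‖R_L) = 10.40 × 8.621/10.42 = 8.61 V.

V ≈ 8.61 V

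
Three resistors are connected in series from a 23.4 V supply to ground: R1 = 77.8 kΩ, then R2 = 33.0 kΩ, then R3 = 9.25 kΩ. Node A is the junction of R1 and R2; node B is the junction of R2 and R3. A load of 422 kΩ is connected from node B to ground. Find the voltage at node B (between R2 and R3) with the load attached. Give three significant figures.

At node B, R3 is in parallel with the load: R3‖R_L = 9.052 kΩ.
Below node A the resistance is R2 + (R3‖R_L) = 42.05 kΩ, so V_A = 23.4 × 42.05/119.9 = 8.210 V.
Then V_B = V_A × (R3‖R_L)/(R2 + R3‖R_L) = 8.210 × 9.052/42.05 = 1.77 V.

V ≈ 1.77 V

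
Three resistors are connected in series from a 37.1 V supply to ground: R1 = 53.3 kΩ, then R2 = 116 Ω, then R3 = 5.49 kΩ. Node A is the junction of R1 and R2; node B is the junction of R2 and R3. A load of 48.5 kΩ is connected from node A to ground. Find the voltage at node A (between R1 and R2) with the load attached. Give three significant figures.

Below node A the series string R2+R3 = 5606 Ω sits in parallel with the 48500 Ω load: 5025 Ω.
V_A = 37.1 × 5025/(53300 + 5025) = 3.20 V.

V ≈ 3.20 V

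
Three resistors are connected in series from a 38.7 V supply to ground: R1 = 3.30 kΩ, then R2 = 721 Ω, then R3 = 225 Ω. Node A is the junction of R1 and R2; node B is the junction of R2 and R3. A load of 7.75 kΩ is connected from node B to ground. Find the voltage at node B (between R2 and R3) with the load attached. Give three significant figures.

At node B, R3 is in parallel with the load: R3‖R_L = 218.7 Ω.
Below node A the resistance is R2 + (R3‖R_L) = 939.7 Ω, so V_A = 38.7 × 939.7/4240 = 8.577 V.
Then V_B = V_A × (R3‖R_L)/(R2 + R3‖R_L) = 8.577 × 218.7/939.7 = 2.00 V.

V ≈ 2.00 V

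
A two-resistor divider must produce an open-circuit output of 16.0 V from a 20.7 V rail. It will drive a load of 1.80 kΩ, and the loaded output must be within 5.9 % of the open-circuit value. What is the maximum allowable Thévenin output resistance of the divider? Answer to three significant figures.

Loading drop = R_th/(R_th + R_L) ≤ 0.0590, so R_th ≤ R_L · ε/(1−ε) = 1.80 kΩ × 0.0590/0.9410 = 113 Ω.
(Any R1, R2 with R2/(R1+R2) = 0.773 and R1‖R2 ≤ 113 Ω will meet the spec.)

R_th ≤ 113 Ω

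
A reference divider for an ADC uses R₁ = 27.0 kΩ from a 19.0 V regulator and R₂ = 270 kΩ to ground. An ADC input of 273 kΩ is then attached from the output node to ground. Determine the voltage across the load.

The load sits in parallel with R₂: R₂‖R_L = (270 × 273) / (270 + 273) = 135.7 kΩ.
V_out = 19.0 × 135.7 / (27.0 + 135.7) = 19.0 × 135.7/162.7 = 15.8 V.

V_out ≈ 15.8 V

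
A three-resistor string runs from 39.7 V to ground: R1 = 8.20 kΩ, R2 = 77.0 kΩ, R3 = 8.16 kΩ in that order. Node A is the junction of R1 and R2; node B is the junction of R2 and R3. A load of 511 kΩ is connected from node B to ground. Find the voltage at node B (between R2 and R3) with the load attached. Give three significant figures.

At node B, R3 is in parallel with the load: R3‖R_L = 8.032 kΩ.
Below node A the resistance is R2 + (R3‖R_L) = 85.03 kΩ, so V_A = 39.7 × 85.03/93.23 = 36.21 V.
Then V_B = V_A × (R3‖R_L)/(R2 + R3‖R_L) = 36.21 × 8.032/85.03 = 3.42 V.

V ≈ 3.42 V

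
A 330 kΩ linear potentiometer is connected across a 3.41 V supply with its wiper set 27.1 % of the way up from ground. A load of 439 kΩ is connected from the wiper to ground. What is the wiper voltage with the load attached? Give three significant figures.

V ≈ 0.805 V

The wiper splits the pot into (1−α)R = 240.6 kΩ above and αR = 89.43 kΩ below.
Lower section ‖ load = 74.30 kΩ.
V_wiper = 3.41 × 74.30/(240.6 + 74.30) = 0.805 V.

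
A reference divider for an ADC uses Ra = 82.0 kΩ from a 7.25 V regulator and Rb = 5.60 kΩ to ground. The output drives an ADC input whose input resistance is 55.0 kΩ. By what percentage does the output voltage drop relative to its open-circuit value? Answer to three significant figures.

Unloaded V = 7.25 × 5.60/87.60 = 0.46347 V.
Loaded: Rb‖R_L = 5.083 kΩ, giving V = 7.25 × 5.083/87.08 = 0.42314 V.
Drop = (0.46347 − 0.42314) / 0.46347 = 8.70 %.

8.70 %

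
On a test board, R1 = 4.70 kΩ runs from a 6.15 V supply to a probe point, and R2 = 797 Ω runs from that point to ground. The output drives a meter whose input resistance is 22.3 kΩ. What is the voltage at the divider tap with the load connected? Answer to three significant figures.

V_out ≈ 0.865 V

The load sits in parallel with R2: R2‖R_L = (797 × 22300) / (797 + 22300) = 769.5 Ω.
V_out = 6.15 × 769.5 / (4700 + 769.5) = 6.15 × 769.5/5469 = 0.865 V.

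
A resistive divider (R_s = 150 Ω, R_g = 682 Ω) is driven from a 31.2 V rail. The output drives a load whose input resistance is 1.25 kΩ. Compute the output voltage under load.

V_out ≈ 23.3 V

The load sits in parallel with R_g: R_g‖R_L = (682 × 1250) / (682 + 1250) = 441.3 Ω.
V_out = 31.2 × 441.3 / (150 + 441.3) = 31.2 × 441.3/591.3 = 23.3 V.
(Unloaded it would have been 25.6 V.)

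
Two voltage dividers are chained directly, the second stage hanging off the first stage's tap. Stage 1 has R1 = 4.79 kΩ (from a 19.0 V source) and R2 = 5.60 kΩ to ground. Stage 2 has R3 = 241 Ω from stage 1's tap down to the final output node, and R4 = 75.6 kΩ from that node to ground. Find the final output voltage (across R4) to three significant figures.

Stage 2 presents R3+R4 = 75840 Ω as a load on stage 1's tap.
Stage 1's lower leg becomes R2‖(R3+R4) = 5215 Ω, so V_mid = 19.0 × 5215/10000 = 9.903 V.
Stage 2 is itself unloaded: V_out = V_mid × R4/(R3+R4) = 9.903 × 75600/75840 = 9.87 V.

V_out ≈ 9.87 V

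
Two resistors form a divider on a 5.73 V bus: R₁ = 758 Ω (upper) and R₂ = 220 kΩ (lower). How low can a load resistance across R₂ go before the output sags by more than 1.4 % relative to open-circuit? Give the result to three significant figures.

Output resistance R_th = R₁‖R₂ = (758 × 220000)/220800 = 755.4 Ω.
The fractional drop is R_th/(R_th + R_L); requiring this ≤ 0.0140 gives R_L ≥ R_th(1/0.0140 − 1) = 755.4 × 70.43 = 53.2 kΩ.

R_L(min) ≈ 53.2 kΩ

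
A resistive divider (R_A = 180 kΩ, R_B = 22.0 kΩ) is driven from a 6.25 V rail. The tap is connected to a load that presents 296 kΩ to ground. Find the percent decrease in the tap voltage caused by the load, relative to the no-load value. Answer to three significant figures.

6.21 %

The divider's output (Thévenin) resistance is R_A‖R_B = 19.60 kΩ.
Fractional drop under load = R_th/(R_th + R_L) = 19.60 / (19.60 + 296) = 0.06212.
So the output falls by 6.21 %.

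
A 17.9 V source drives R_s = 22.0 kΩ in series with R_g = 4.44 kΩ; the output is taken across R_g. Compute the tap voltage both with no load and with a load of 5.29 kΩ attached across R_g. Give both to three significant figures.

Unloaded: 3.01 V; loaded: 1.77 V

Open-circuit: V = 17.9 × 4.44/(22.0 + 4.44) = 3.01 V.
With the load, R_g becomes R_g‖R_L = 2.414 kΩ, so V = 17.9 × 2.414/24.41 = 1.77 V.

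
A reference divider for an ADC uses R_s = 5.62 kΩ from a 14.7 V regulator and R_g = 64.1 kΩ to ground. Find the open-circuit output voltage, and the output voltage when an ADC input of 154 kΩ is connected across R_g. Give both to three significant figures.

Open-circuit: V = 14.7 × 64.1/(5.62 + 64.1) = 13.5 V.
With the load, R_g becomes R_g‖R_L = 45.26 kΩ, so V = 14.7 × 45.26/50.88 = 13.1 V.

Unloaded: 13.5 V; loaded: 13.1 V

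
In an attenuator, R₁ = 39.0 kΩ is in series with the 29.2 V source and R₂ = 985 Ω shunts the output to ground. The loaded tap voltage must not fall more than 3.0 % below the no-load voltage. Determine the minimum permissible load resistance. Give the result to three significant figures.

Output resistance R_th = R₁‖R₂ = (39000 × 985)/39980 = 960.7 Ω.
The fractional drop is R_th/(R_th + R_L); requiring this ≤ 0.0300 gives R_L ≥ R_th(1/0.0300 − 1) = 960.7 × 32.33 = 31.1 kΩ.

R_L(min) ≈ 31.1 kΩ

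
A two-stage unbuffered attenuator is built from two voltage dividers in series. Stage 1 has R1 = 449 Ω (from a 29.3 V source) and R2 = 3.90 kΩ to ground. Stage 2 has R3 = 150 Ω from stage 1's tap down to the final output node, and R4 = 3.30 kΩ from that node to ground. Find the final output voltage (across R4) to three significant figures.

Stage 2 presents R3+R4 = 3450 Ω as a load on stage 1's tap.
Stage 1's lower leg becomes R2‖(R3+R4) = 1831 Ω, so V_mid = 29.3 × 1831/2280 = 23.53 V.
Stage 2 is itself unloaded: V_out = V_mid × R4/(R3+R4) = 23.53 × 3300/3450 = 22.5 V.

V_out ≈ 22.5 V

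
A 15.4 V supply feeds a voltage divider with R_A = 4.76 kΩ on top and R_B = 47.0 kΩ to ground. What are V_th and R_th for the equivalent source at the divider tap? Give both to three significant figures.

V_th is the open-circuit tap voltage: 15.4 × 47.0/(4.76 + 47.0) = 14.0 V.
With the supply zeroed, R_A and R_B appear in parallel from the tap: R_th = R_A‖R_B = (4.76 × 47.0)/51.76 = 4.32 kΩ.

V_th = 14.0 V, R_th = 4.32 kΩ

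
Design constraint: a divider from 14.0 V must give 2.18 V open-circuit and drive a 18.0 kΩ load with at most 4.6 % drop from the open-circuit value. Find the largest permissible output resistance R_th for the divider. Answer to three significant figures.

R_th ≤ 868 Ω

Loading drop = R_th/(R_th + R_L) ≤ 0.0460, so R_th ≤ R_L · ε/(1−ε) = 18.0 kΩ × 0.0460/0.9540 = 868 Ω.
(Any R1, R2 with R2/(R1+R2) = 0.156 and R1‖R2 ≤ 868 Ω will meet the spec.)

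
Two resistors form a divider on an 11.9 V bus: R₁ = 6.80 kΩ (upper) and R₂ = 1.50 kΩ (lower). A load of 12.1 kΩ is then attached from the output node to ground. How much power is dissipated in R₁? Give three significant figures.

P ≈ 14.6 mW

Total resistance from the source is R₁ + (R₂‖R_L) = 8.135 kΩ, so I = 11.9/8.135 kΩ = 1.463 mA.
P = I²·R₁ = (1.463 mA)² × 6.80 kΩ = 14.6 mW.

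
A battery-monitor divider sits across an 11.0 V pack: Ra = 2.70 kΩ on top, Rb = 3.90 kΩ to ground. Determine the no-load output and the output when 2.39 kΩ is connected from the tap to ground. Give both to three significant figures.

Unloaded: 6.50 V; loaded: 3.90 V

Open-circuit: V = 11.0 × 3.90/(2.70 + 3.90) = 6.50 V.
With the load, Rb becomes Rb‖R_L = 1.482 kΩ, so V = 11.0 × 1.482/4.182 = 3.90 V.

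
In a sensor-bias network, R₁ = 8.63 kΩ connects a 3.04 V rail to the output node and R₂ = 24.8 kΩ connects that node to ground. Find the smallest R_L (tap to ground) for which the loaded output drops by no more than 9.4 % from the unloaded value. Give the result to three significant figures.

R_L(min) ≈ 61.7 kΩ

Output resistance R_th = R₁‖R₂ = (8.63 × 24.8)/33.43 = 6.402 kΩ.
The fractional drop is R_th/(R_th + R_L); requiring this ≤ 0.0940 gives R_L ≥ R_th(1/0.0940 − 1) = 6.402 × 9.638 = 61.7 kΩ.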